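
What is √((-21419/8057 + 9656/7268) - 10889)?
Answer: I*√2333982614470211054/14639569 ≈ 104.36*I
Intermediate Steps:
√((-21419/8057 + 9656/7268) - 10889) = √((-21419*1/8057 + 9656*(1/7268)) - 10889) = √((-21419/8057 + 2414/1817) - 10889) = √(-19468725/14639569 - 10889) = √(-159429735566/14639569) = I*√2333982614470211054/14639569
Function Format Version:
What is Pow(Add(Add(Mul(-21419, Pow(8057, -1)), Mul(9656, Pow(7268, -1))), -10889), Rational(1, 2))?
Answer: Mul(Rational(1, 14639569), I, Pow(2333982614470211054, Rational(1, 2))) ≈ Mul(104.36, I)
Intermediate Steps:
Pow(Add(Add(Mul(-21419, Pow(8057, -1)), Mul(9656, Pow(7268, -1))), -10889), Rational(1, 2)) = Pow(Add(Add(Mul(-21419, Rational(1, 8057)), Mul(9656, Rational(1, 7268))), -10889), Rational(1, 2)) = Pow(Add(Add(Rational(-21419, 8057), Rational(2414, 1817)), -10889), Rational(1, 2)) = Pow(Add(Rational(-19468725, 14639569), -10889), Rational(1, 2)) = Pow(Rational(-159429735566, 14639569), Rational(1, 2)) = Mul(Rational(1, 14639569), I, Pow(2333982614470211054, Rational(1, 2)))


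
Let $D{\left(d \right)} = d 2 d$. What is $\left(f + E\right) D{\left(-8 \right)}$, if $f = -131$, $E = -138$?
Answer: $-34432$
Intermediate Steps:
$D{\left(d \right)} = 2 d^{2}$ ($D{\left(d \right)} = 2 d d = 2 d^{2}$)
$\left(f + E\right) D{\left(-8 \right)} = \left(-131 - 138\right) 2 \left(-8\right)^{2} = - 269 \cdot 2 \cdot 64 = \left(-269\right) 128 = -34432$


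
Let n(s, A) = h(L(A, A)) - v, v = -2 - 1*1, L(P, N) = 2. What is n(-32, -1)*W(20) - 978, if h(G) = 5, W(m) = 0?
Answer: -978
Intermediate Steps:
v = -3 (v = -2 - 1 = -3)
n(s, A) = 8 (n(s, A) = 5 - 1*(-3) = 5 + 3 = 8)
n(-32, -1)*W(20) - 978 = 8*0 - 978 = 0 - 978 = -978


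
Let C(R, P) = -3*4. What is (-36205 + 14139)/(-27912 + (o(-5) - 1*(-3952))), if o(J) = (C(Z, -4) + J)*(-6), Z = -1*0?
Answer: 11033/11929 ≈ 0.92489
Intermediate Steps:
Z = 0
C(R, P) = -12
o(J) = 72 - 6*J (o(J) = (-12 + J)*(-6) = 72 - 6*J)
(-36205 + 14139)/(-27912 + (o(-5) - 1*(-3952))) = (-36205 + 14139)/(-27912 + ((72 - 6*(-5)) - 1*(-3952))) = -22066/(-27912 + ((72 + 30) + 3952)) = -22066/(-27912 + (102 + 3952)) = -22066/(-27912 + 4054) = -22066/(-23858) = -22066*(-1/23858) = 11033/11929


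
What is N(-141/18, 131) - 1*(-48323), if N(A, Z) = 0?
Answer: 48323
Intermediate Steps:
N(-141/18, 131) - 1*(-48323) = 0 - 1*(-48323) = 0 + 48323 = 48323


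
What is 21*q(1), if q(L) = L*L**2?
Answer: 21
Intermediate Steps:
q(L) = L**3
21*q(1) = 21*1**3 = 21*1 = 21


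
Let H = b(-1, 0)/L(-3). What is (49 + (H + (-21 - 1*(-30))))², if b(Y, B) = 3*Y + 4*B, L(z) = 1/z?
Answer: 4489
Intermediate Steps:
H = 9 (H = (3*(-1) + 4*0)/(1/(-3)) = (-3 + 0)/(-⅓) = -3*(-3) = 9)
(49 + (H + (-21 - 1*(-30))))² = (49 + (9 + (-21 - 1*(-30))))² = (49 + (9 + (-21 + 30)))² = (49 + (9 + 9))² = (49 + 18)² = 67² = 4489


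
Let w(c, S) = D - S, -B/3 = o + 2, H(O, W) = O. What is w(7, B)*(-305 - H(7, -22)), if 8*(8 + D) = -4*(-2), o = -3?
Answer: 3120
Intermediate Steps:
D = -7 (D = -8 + (-4*(-2))/8 = -8 + (1/8)*8 = -8 + 1 = -7)
B = 3 (B = -3*(-3 + 2) = -3*(-1) = 3)
w(c, S) = -7 - S
w(7, B)*(-305 - H(7, -22)) = (-7 - 1*3)*(-305 - 1*7) = (-7 - 3)*(-305 - 7) = -10*(-312) = 3120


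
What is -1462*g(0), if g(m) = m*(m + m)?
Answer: 0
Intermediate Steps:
g(m) = 2*m² (g(m) = m*(2*m) = 2*m²)
-1462*g(0) = -2924*0² = -2924*0 = -1462*0 = 0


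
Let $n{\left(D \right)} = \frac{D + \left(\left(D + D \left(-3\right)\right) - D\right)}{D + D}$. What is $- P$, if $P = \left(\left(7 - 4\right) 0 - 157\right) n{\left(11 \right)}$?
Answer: $-157$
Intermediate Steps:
$n{\left(D \right)} = -1$ ($n{\left(D \right)} = \frac{D + \left(\left(D - 3 D\right) - D\right)}{2 D} = \left(D - 3 D\right) \frac{1}{2 D} = - 2 D \frac{1}{2 D} = -1$)
$P = 157$ ($P = \left(\left(7 - 4\right) 0 - 157\right) \left(-1\right) = \left(3 \cdot 0 - 157\right) \left(-1\right) = \left(0 - 157\right) \left(-1\right) = \left(-157\right) \left(-1\right) = 157$)
$- P = \left(-1\right) 157 = -157$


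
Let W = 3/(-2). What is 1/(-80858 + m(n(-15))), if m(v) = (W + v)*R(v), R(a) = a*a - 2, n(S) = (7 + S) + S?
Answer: -2/187539 ≈ -1.0664e-5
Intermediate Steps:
n(S) = 7 + 2*S
R(a) = -2 + a² (R(a) = a² - 2 = -2 + a²)
W = -3/2 (W = 3*(-½) = -3/2 ≈ -1.5000)
m(v) = (-2 + v²)*(-3/2 + v) (m(v) = (-3/2 + v)*(-2 + v²) = (-2 + v²)*(-3/2 + v))
1/(-80858 + m(n(-15))) = 1/(-80858 + (-3 + 2*(7 + 2*(-15)))*(-2 + (7 + 2*(-15))²)/2) = 1/(-80858 + (-3 + 2*(7 - 30))*(-2 + (7 - 30)²)/2) = 1/(-80858 + (-3 + 2*(-23))*(-2 + (-23)²)/2) = 1/(-80858 + (-3 - 46)*(-2 + 529)/2) = 1/(-80858 + (½)*(-49)*527) = 1/(-80858 - 25823/2) = 1/(-187539/2) = -2/187539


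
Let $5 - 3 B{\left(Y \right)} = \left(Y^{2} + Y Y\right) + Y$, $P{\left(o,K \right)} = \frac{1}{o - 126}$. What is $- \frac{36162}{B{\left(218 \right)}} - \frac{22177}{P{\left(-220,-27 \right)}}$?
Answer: $\frac{730960814648}{95261} \approx 7.6732 \cdot 10^{6}$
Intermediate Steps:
$P{\left(o,K \right)} = \frac{1}{-126 + o}$
$B{\left(Y \right)} = \frac{5}{3} - \frac{2 Y^{2}}{3} - \frac{Y}{3}$ ($B{\left(Y \right)} = \frac{5}{3} - \frac{\left(Y^{2} + Y Y\right) + Y}{3} = \frac{5}{3} - \frac{\left(Y^{2} + Y^{2}\right) + Y}{3} = \frac{5}{3} - \frac{2 Y^{2} + Y}{3} = \frac{5}{3} - \frac{Y + 2 Y^{2}}{3} = \frac{5}{3} - \left(\frac{Y}{3} + \frac{2 Y^{2}}{3}\right) = \frac{5}{3} - \frac{2 Y^{2}}{3} - \frac{Y}{3}$)
$- \frac{36162}{B{\left(218 \right)}} - \frac{22177}{P{\left(-220,-27 \right)}} = - \frac{36162}{\frac{5}{3} - \frac{2 \cdot 218^{2}}{3} - \frac{218}{3}} - \frac{22177}{\frac{1}{-126 - 220}} = - \frac{36162}{\frac{5}{3} - \frac{95048}{3} - \frac{218}{3}} - \frac{22177}{\frac{1}{-346}} = - \frac{36162}{\frac{5}{3} - \frac{95048}{3} - \frac{218}{3}} - \frac{22177}{- \frac{1}{346}} = - \frac{36162}{- \frac{95261}{3}} - -7673242 = \left(-36162\right) \left(- \frac{3}{95261}\right) + 7673242 = \frac{108486}{95261} + 7673242 = \frac{730960814648}{95261}$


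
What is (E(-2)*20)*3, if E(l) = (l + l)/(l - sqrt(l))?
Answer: 80 - 40*I*sqrt(2) ≈ 80.0 - 56.569*I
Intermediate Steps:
E(l) = 2*l/(l - sqrt(l)) (E(l) = (2*l)/(l - sqrt(l)) = 2*l/(l - sqrt(l)))
(E(-2)*20)*3 = ((2*(-2)/(-2 - sqrt(-2)))*20)*3 = ((2*(-2)/(-2 - I*sqrt(2)))*20)*3 = (-4/(-2 - I*sqrt(2))*20)*3 = -80/(-2 - I*sqrt(2))*3 = -240/(-2 - I*sqrt(2))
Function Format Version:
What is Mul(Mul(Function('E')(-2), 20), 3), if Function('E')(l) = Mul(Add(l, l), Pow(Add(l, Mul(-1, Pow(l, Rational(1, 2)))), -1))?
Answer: Add(80, Mul(-40, I, Pow(2, Rational(1, 2)))) ≈ Add(80.000, Mul(-56.569, I))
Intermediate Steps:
Function('E')(l) = Mul(2, l, Pow(Add(l, Mul(-1, Pow(l, Rational(1, 2)))), -1)) (Function('E')(l) = Mul(Mul(2, l), Pow(Add(l, Mul(-1, Pow(l, Rational(1, 2)))), -1)) = Mul(2, l, Pow(Add(l, Mul(-1, Pow(l, Rational(1, 2)))), -1)))
Mul(Mul(Function('E')(-2), 20), 3) = Mul(Mul(Mul(2, -2, Pow(Add(-2, Mul(-1, Pow(-2, Rational(1, 2)))), -1)), 20), 3) = Mul(Mul(Mul(2, -2, Pow(Add(-2, Mul(-1, Mul(I, Pow(2, Rational(1, 2))))), -1)), 20), 3) = Mul(Mul(Mul(2, -2, Pow(Add(-2, Mul(-1, I, Pow(2, Rational(1, 2)))), -1)), 20), 3) = Mul(Mul(Mul(-4, Pow(Add(-2, Mul(-1, I, Pow(2, Rational(1, 2)))), -1)), 20), 3) = Mul(Mul(-80, Pow(Add(-2, Mul(-1, I, Pow(2, Rational(1, 2)))), -1)), 3) = Mul(-240, Pow(Add(-2, Mul(-1, I, Pow(2, Rational(1, 2)))), -1))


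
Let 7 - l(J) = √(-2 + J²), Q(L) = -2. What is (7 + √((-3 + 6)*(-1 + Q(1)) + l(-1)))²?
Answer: (7 + √(-2 - I))² ≈ 51.81 - 21.375*I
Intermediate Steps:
l(J) = 7 - √(-2 + J²)
(7 + √((-3 + 6)*(-1 + Q(1)) + l(-1)))² = (7 + √((-3 + 6)*(-1 - 2) + (7 - √(-2 + (-1)²))))² = (7 + √(3*(-3) + (7 - √(-2 + 1))))² = (7 + √(-9 + (7 - √(-1))))² = (7 + √(-9 + (7 - I)))² = (7 + √(-2 - I))²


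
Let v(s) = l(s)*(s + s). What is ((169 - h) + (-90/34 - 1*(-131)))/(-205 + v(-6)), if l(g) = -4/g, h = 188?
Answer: -1859/3621 ≈ -0.51339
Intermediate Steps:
v(s) = -8 (v(s) = (-4/s)*(s + s) = (-4/s)*(2*s) = -8)
((169 - h) + (-90/34 - 1*(-131)))/(-205 + v(-6)) = ((169 - 1*188) + (-90/34 - 1*(-131)))/(-205 - 8) = ((169 - 188) + (-90*1/34 + 131))/(-213) = (-19 + (-45/17 + 131))*(-1/213) = (-19 + 2182/17)*(-1/213) = (1859/17)*(-1/213) = -1859/3621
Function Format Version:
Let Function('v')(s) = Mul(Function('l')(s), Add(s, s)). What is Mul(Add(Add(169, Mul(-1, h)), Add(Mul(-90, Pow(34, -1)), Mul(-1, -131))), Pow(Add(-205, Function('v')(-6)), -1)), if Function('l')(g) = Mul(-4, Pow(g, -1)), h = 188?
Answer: Rational(-1859, 3621) ≈ -0.51339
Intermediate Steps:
Function('v')(s) = -8 (Function('v')(s) = Mul(Mul(-4, Pow(s, -1)), Add(s, s)) = Mul(Mul(-4, Pow(s, -1)), Mul(2, s)) = -8)
Mul(Add(Add(169, Mul(-1, h)), Add(Mul(-90, Pow(34, -1)), Mul(-1, -131))), Pow(Add(-205, Function('v')(-6)), -1)) = Mul(Add(Add(169, Mul(-1, 188)), Add(Mul(-90, Pow(34, -1)), Mul(-1, -131))), Pow(Add(-205, -8), -1)) = Mul(Add(Add(169, -188), Add(Mul(-90, Rational(1, 34)), 131)), Pow(-213, -1)) = Mul(Add(-19, Add(Rational(-45, 17), 131)), Rational(-1, 213)) = Mul(Add(-19, Rational(2182, 17)), Rational(-1, 213)) = Mul(Rational(1859, 17), Rational(-1, 213)) = Rational(-1859, 3621)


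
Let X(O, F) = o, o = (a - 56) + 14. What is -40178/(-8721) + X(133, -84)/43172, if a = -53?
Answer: 1733736121/376503012 ≈ 4.6048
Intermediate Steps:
o = -95 (o = (-53 - 56) + 14 = -109 + 14 = -95)
X(O, F) = -95
-40178/(-8721) + X(133, -84)/43172 = -40178/(-8721) - 95/43172 = -40178*(-1/8721) - 95*1/43172 = 40178/8721 - 95/43172 = 1733736121/376503012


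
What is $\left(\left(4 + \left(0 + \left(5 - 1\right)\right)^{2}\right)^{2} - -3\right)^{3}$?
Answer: $65450827$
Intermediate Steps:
$\left(\left(4 + \left(0 + \left(5 - 1\right)\right)^{2}\right)^{2} - -3\right)^{3} = \left(\left(4 + \left(0 + 4\right)^{2}\right)^{2} + 3\right)^{3} = \left(\left(4 + 4^{2}\right)^{2} + 3\right)^{3} = \left(\left(4 + 16\right)^{2} + 3\right)^{3} = \left(20^{2} + 3\right)^{3} = \left(400 + 3\right)^{3} = 403^{3} = 65450827$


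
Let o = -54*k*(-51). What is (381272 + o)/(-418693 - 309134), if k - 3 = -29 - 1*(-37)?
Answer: -411566/727827 ≈ -0.56547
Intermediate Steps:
k = 11 (k = 3 + (-29 - 1*(-37)) = 3 + (-29 + 37) = 3 + 8 = 11)
o = 30294 (o = -54*11*(-51) = -594*(-51) = 30294)
(381272 + o)/(-418693 - 309134) = (381272 + 30294)/(-418693 - 309134) = 411566/(-727827) = 411566*(-1/727827) = -411566/727827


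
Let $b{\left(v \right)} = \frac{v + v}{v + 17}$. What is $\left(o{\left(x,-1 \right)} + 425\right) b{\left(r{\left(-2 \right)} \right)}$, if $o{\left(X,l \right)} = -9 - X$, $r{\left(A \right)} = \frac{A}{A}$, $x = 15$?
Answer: $\frac{401}{9} \approx 44.556$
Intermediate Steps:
$r{\left(A \right)} = 1$
$b{\left(v \right)} = \frac{2 v}{17 + v}$
$\left(o{\left(x,-1 \right)} + 425\right) b{\left(r{\left(-2 \right)} \right)} = \left(\left(-9 - 15\right) + 425\right) 2 \cdot 1 \frac{1}{17 + 1} = \left(\left(-9 - 15\right) + 425\right) 2 \cdot 1 \cdot \frac{1}{18} = \left(-24 + 425\right) 2 \cdot 1 \cdot \frac{1}{18} = 401 \cdot \frac{1}{9} = \frac{401}{9}$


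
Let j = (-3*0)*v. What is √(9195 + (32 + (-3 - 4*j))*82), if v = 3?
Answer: √11573 ≈ 107.58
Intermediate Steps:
j = 0 (j = -3*0*3 = 0*3 = 0)
√(9195 + (32 + (-3 - 4*j))*82) = √(9195 + (32 + (-3 - 4*0))*82) = √(9195 + (32 + (-3 + 0))*82) = √(9195 + (32 - 3)*82) = √(9195 + 29*82) = √(9195 + 2378) = √11573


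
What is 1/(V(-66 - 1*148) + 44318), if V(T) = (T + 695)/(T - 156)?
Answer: 10/443167 ≈ 2.2565e-5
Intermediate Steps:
V(T) = (695 + T)/(-156 + T)
1/(V(-66 - 1*148) + 44318) = 1/((695 + (-66 - 1*148))/(-156 + (-66 - 1*148)) + 44318) = 1/((695 + (-66 - 148))/(-156 + (-66 - 148)) + 44318) = 1/((695 - 214)/(-156 - 214) + 44318) = 1/(481/(-370) + 44318) = 1/(-1/370*481 + 44318) = 1/(-13/10 + 44318) = 1/(443167/10) = 10/443167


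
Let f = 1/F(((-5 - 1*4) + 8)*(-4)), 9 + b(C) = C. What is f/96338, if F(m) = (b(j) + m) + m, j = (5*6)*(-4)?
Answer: -1/11656898 ≈ -8.5786e-8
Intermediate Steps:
j = -120 (j = 30*(-4) = -120)
b(C) = -9 + C
F(m) = -129 + 2*m (F(m) = ((-9 - 120) + m) + m = (-129 + m) + m = -129 + 2*m)
f = -1/121 (f = 1/(-129 + 2*(((-5 - 1*4) + 8)*(-4))) = 1/(-129 + 2*(((-5 - 4) + 8)*(-4))) = 1/(-129 + 2*((-9 + 8)*(-4))) = 1/(-129 + 2*(-1*(-4))) = 1/(-129 + 2*4) = 1/(-129 + 8) = 1/(-121) = -1/121 ≈ -0.0082645)
f/96338 = -1/121/96338 = -1/121*1/96338 = -1/11656898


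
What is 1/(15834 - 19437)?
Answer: -1/3603 ≈ -0.00027755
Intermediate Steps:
1/(15834 - 19437) = 1/(-3603) = -1/3603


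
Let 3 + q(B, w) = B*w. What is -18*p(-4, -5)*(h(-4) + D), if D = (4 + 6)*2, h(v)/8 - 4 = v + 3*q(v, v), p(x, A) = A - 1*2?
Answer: 41832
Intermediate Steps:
q(B, w) = -3 + B*w
p(x, A) = -2 + A (p(x, A) = A - 2 = -2 + A)
h(v) = -40 + 8*v + 24*v**2 (h(v) = 32 + 8*(v + 3*(-3 + v*v)) = 32 + 8*(v + 3*(-3 + v**2)) = 32 + 8*(v + (-9 + 3*v**2)) = 32 + 8*(-9 + v + 3*v**2) = 32 + (-72 + 8*v + 24*v**2) = -40 + 8*v + 24*v**2)
D = 20 (D = 10*2 = 20)
-18*p(-4, -5)*(h(-4) + D) = -18*(-2 - 5)*((-40 + 8*(-4) + 24*(-4)**2) + 20) = -(-126)*((-40 - 32 + 24*16) + 20) = -(-126)*((-40 - 32 + 384) + 20) = -(-126)*(312 + 20) = -(-126)*332 = -18*(-2324) = 41832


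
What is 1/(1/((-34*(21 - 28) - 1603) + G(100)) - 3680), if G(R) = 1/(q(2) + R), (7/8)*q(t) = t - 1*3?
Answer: -944573/3476029332 ≈ -0.00027174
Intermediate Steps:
q(t) = -24/7 + 8*t/7 (q(t) = 8*(t - 1*3)/7 = 8*(t - 3)/7 = 8*(-3 + t)/7 = -24/7 + 8*t/7)
G(R) = 1/(-8/7 + R) (G(R) = 1/((-24/7 + (8/7)*2) + R) = 1/((-24/7 + 16/7) + R) = 1/(-8/7 + R))
1/(1/((-34*(21 - 28) - 1603) + G(100)) - 3680) = 1/(1/((-34*(21 - 28) - 1603) + 7/(-8 + 7*100)) - 3680) = 1/(1/((-34*(-7) - 1603) + 7/(-8 + 700)) - 3680) = 1/(1/((238 - 1603) + 7/692) - 3680) = 1/(1/(-1365 + 7*(1/692)) - 3680) = 1/(1/(-1365 + 7/692) - 3680) = 1/(1/(-944573/692) - 3680) = 1/(-692/944573 - 3680) = 1/(-3476029332/944573) = -944573/3476029332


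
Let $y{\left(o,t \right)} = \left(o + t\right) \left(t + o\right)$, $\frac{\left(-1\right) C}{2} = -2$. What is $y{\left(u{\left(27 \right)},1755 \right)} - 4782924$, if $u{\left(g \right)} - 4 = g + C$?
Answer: $-1578824$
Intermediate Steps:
$C = 4$ ($C = \left(-2\right) \left(-2\right) = 4$)
$u{\left(g \right)} = 8 + g$ ($u{\left(g \right)} = 4 + \left(g + 4\right) = 4 + \left(4 + g\right) = 8 + g$)
$y{\left(o,t \right)} = \left(o + t\right)^{2}$ ($y{\left(o,t \right)} = \left(o + t\right) \left(o + t\right) = \left(o + t\right)^{2}$)
$y{\left(u{\left(27 \right)},1755 \right)} - 4782924 = \left(\left(8 + 27\right) + 1755\right)^{2} - 4782924 = \left(35 + 1755\right)^{2} - 4782924 = 1790^{2} - 4782924 = 3204100 - 4782924 = -1578824$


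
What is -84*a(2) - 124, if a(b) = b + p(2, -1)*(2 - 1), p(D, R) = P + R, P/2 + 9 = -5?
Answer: 2144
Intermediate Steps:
P = -28 (P = -18 + 2*(-5) = -18 - 10 = -28)
p(D, R) = -28 + R
a(b) = -29 + b (a(b) = b + (-28 - 1)*(2 - 1) = b - 29*1 = b - 29 = -29 + b)
-84*a(2) - 124 = -84*(-29 + 2) - 124 = -84*(-27) - 124 = 2268 - 124 = 2144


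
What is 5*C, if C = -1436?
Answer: -7180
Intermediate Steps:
5*C = 5*(-1436) = -7180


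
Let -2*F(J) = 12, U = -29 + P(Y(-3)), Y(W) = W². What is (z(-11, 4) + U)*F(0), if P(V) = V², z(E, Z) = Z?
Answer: -336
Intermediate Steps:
U = 52 (U = -29 + ((-3)²)² = -29 + 9² = -29 + 81 = 52)
F(J) = -6 (F(J) = -½*12 = -6)
(z(-11, 4) + U)*F(0) = (4 + 52)*(-6) = 56*(-6) = -336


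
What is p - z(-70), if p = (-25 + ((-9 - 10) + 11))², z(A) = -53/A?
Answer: 76177/70 ≈ 1088.2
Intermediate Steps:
p = 1089 (p = (-25 + (-19 + 11))² = (-25 - 8)² = (-33)² = 1089)
p - z(-70) = 1089 - (-53)/(-70) = 1089 - (-53)*(-1)/70 = 1089 - 1*53/70 = 1089 - 53/70 = 76177/70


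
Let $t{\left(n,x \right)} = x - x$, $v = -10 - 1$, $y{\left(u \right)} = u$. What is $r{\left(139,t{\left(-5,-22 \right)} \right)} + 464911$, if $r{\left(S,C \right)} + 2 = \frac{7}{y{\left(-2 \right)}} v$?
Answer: $\frac{929895}{2} \approx 4.6495 \cdot 10^{5}$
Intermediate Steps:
$v = -11$
$t{\left(n,x \right)} = 0$
$r{\left(S,C \right)} = \frac{73}{2}$ ($r{\left(S,C \right)} = -2 + \frac{7}{-2} \left(-11\right) = -2 + 7 \left(- \frac{1}{2}\right) \left(-11\right) = -2 - - \frac{77}{2} = -2 + \frac{77}{2} = \frac{73}{2}$)
$r{\left(139,t{\left(-5,-22 \right)} \right)} + 464911 = \frac{73}{2} + 464911 = \frac{929895}{2}$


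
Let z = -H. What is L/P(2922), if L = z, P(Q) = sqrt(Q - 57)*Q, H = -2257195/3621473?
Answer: 451439*sqrt(2865)/6063453972738 ≈ 3.9851e-6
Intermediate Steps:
H = -2257195/3621473 (H = -2257195*1/3621473 = -2257195/3621473 ≈ -0.62328)
P(Q) = Q*sqrt(-57 + Q) (P(Q) = sqrt(-57 + Q)*Q = Q*sqrt(-57 + Q))
z = 2257195/3621473 (z = -1*(-2257195/3621473) = 2257195/3621473 ≈ 0.62328)
L = 2257195/3621473 ≈ 0.62328
L/P(2922) = 2257195/(3621473*((2922*sqrt(-57 + 2922)))) = 2257195/(3621473*((2922*sqrt(2865)))) = 2257195*(sqrt(2865)/8371530)/3621473 = 451439*sqrt(2865)/6063453972738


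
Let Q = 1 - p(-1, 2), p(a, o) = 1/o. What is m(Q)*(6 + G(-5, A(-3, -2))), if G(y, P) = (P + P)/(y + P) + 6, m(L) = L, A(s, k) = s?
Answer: 51/8 ≈ 6.3750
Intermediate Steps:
Q = ½ (Q = 1 - 1/2 = 1 - 1*½ = 1 - ½ = ½ ≈ 0.50000)
G(y, P) = 6 + 2*P/(P + y) (G(y, P) = (2*P)/(P + y) + 6 = 2*P/(P + y) + 6 = 6 + 2*P/(P + y))
m(Q)*(6 + G(-5, A(-3, -2))) = (6 + 2*(3*(-5) + 4*(-3))/(-3 - 5))/2 = (6 + 2*(-15 - 12)/(-8))/2 = (6 + 2*(-⅛)*(-27))/2 = (6 + 27/4)/2 = (½)*(51/4) = 51/8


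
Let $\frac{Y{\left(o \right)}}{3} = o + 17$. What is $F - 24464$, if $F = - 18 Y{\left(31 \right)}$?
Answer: $-27056$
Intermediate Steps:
$Y{\left(o \right)} = 51 + 3 o$ ($Y{\left(o \right)} = 3 \left(o + 17\right) = 3 \left(17 + o\right) = 51 + 3 o$)
$F = -2592$ ($F = - 18 \left(51 + 3 \cdot 31\right) = - 18 \left(51 + 93\right) = \left(-18\right) 144 = -2592$)
$F - 24464 = -2592 - 24464 = -27056$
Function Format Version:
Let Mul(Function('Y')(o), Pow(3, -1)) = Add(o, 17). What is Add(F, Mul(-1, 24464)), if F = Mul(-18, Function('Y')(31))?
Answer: -27056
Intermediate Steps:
Function('Y')(o) = Add(51, Mul(3, o)) (Function('Y')(o) = Mul(3, Add(o, 17)) = Mul(3, Add(17, o)) = Add(51, Mul(3, o)))
F = -2592 (F = Mul(-18, Add(51, Mul(3, 31))) = Mul(-18, Add(51, 93)) = Mul(-18, 144) = -2592)
Add(F, Mul(-1, 24464)) = Add(-2592, Mul(-1, 24464)) = Add(-2592, -24464) = -27056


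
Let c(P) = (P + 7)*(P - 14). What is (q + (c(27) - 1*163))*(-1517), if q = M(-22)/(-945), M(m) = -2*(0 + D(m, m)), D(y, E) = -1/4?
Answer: -799927753/1890 ≈ -4.2324e+5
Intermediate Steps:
c(P) = (-14 + P)*(7 + P) (c(P) = (7 + P)*(-14 + P) = (-14 + P)*(7 + P))
D(y, E) = -¼ (D(y, E) = -1*¼ = -¼)
M(m) = ½ (M(m) = -2*(0 - ¼) = -2*(-¼) = ½)
q = -1/1890 (q = (½)/(-945) = (½)*(-1/945) = -1/1890 ≈ -0.00052910)
(q + (c(27) - 1*163))*(-1517) = (-1/1890 + ((-98 + 27² - 7*27) - 1*163))*(-1517) = (-1/1890 + ((-98 + 729 - 189) - 163))*(-1517) = (-1/1890 + (442 - 163))*(-1517) = (-1/1890 + 279)*(-1517) = (527309/1890)*(-1517) = -799927753/1890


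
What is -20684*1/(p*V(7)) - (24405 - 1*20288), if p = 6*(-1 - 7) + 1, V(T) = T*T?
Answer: -9460767/2303 ≈ -4108.0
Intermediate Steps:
V(T) = T²
p = -47 (p = 6*(-8) + 1 = -48 + 1 = -47)
-20684*1/(p*V(7)) - (24405 - 1*20288) = -20684/(7²*(-47)) - (24405 - 1*20288) = -20684/(49*(-47)) - (24405 - 20288) = -20684/(-2303) - 1*4117 = -20684*(-1/2303) - 4117 = 20684/2303 - 4117 = -9460767/2303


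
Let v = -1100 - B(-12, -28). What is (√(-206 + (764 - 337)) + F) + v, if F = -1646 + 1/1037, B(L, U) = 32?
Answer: -2880785/1037 + √221 ≈ -2763.1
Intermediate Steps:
F = -1706901/1037 (F = -1646 + 1/1037 = -1706901/1037 ≈ -1646.0)
v = -1132 (v = -1100 - 1*32 = -1100 - 32 = -1132)
(√(-206 + (764 - 337)) + F) + v = (√(-206 + (764 - 337)) - 1706901/1037) - 1132 = (√(-206 + 427) - 1706901/1037) - 1132 = (√221 - 1706901/1037) - 1132 = (-1706901/1037 + √221) - 1132 = -2880785/1037 + √221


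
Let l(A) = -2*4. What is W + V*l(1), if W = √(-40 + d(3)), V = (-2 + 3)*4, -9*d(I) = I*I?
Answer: -32 + I*√41 ≈ -32.0 + 6.4031*I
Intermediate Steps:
d(I) = -I²/9 (d(I) = -I*I/9 = -I²/9)
V = 4 (V = 1*4 = 4)
l(A) = -8
W = I*√41 (W = √(-40 - ⅑*3²) = √(-40 - ⅑*9) = √(-40 - 1) = √(-41) = I*√41 ≈ 6.4031*I)
W + V*l(1) = I*√41 + 4*(-8) = I*√41 - 32 = -32 + I*√41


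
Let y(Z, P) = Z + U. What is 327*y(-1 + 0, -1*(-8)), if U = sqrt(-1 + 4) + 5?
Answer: 1308 + 327*sqrt(3) ≈ 1874.4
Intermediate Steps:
U = 5 + sqrt(3) (U = sqrt(3) + 5 = 5 + sqrt(3) ≈ 6.7320)
y(Z, P) = 5 + Z + sqrt(3) (y(Z, P) = Z + (5 + sqrt(3)) = 5 + Z + sqrt(3))
327*y(-1 + 0, -1*(-8)) = 327*(5 + (-1 + 0) + sqrt(3)) = 327*(5 - 1 + sqrt(3)) = 327*(4 + sqrt(3)) = 1308 + 327*sqrt(3)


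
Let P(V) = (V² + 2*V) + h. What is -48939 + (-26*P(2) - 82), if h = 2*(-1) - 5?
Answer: -49047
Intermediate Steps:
h = -7 (h = -2 - 5 = -7)
P(V) = -7 + V² + 2*V (P(V) = (V² + 2*V) - 7 = -7 + V² + 2*V)
-48939 + (-26*P(2) - 82) = -48939 + (-26*(-7 + 2² + 2*2) - 82) = -48939 + (-26*(-7 + 4 + 4) - 82) = -48939 + (-26*1 - 82) = -48939 + (-26 - 82) = -48939 - 108 = -49047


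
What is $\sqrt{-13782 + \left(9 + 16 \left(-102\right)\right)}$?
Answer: $i \sqrt{15405} \approx 124.12 i$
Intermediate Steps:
$\sqrt{-13782 + \left(9 + 16 \left(-102\right)\right)} = \sqrt{-13782 + \left(9 - 1632\right)} = \sqrt{-13782 - 1623} = \sqrt{-15405} = i \sqrt{15405}$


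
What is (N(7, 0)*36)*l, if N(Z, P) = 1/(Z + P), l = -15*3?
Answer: -1620/7 ≈ -231.43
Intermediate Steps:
l = -45
N(Z, P) = 1/(P + Z)
(N(7, 0)*36)*l = (36/(0 + 7))*(-45) = (36/7)*(-45) = -1620/7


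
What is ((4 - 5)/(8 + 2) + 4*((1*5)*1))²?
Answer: 39601/100 ≈ 396.01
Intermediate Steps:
((4 - 5)/(8 + 2) + 4*((1*5)*1))² = (-1/10 + 4*(5*1))² = (-1*⅒ + 4*5)² = (-⅒ + 20)² = (199/10)² = 39601/100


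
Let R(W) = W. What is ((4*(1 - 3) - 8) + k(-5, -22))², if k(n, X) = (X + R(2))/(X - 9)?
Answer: 226576/961 ≈ 235.77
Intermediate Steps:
k(n, X) = (2 + X)/(-9 + X) (k(n, X) = (X + 2)/(X - 9) = (2 + X)/(-9 + X))
((4*(1 - 3) - 8) + k(-5, -22))² = ((4*(1 - 3) - 8) + (2 - 22)/(-9 - 22))² = ((4*(-2) - 8) - 20/(-31))² = ((-8 - 8) - 1/31*(-20))² = (-16 + 20/31)² = (-476/31)² = 226576/961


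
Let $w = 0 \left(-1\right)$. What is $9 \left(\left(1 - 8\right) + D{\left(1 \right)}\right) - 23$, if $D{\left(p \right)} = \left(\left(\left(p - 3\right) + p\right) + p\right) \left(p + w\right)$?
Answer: $-86$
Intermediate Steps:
$w = 0$
$D{\left(p \right)} = p \left(-3 + 3 p\right)$ ($D{\left(p \right)} = \left(\left(\left(p - 3\right) + p\right) + p\right) \left(p + 0\right) = \left(\left(\left(-3 + p\right) + p\right) + p\right) p = \left(\left(-3 + 2 p\right) + p\right) p = \left(-3 + 3 p\right) p = p \left(-3 + 3 p\right)$)
$9 \left(\left(1 - 8\right) + D{\left(1 \right)}\right) - 23 = 9 \left(\left(1 - 8\right) + 3 \cdot 1 \left(-1 + 1\right)\right) - 23 = 9 \left(-7 + 3 \cdot 1 \cdot 0\right) - 23 = 9 \left(-7 + 0\right) - 23 = 9 \left(-7\right) - 23 = -63 - 23 = -86$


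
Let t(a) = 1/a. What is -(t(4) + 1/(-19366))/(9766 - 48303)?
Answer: 9681/1492615084 ≈ 6.4859e-6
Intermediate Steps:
-(t(4) + 1/(-19366))/(9766 - 48303) = -(1/4 + 1/(-19366))/(9766 - 48303) = -(1/4 - 1/19366)/(-38537) = -9681*(-1)/(38732*38537) = -1*(-9681/1492615084) = 9681/1492615084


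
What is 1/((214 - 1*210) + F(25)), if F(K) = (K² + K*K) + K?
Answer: 1/1279 ≈ 0.00078186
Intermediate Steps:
F(K) = K + 2*K² (F(K) = (K² + K²) + K = 2*K² + K = K + 2*K²)
1/((214 - 1*210) + F(25)) = 1/((214 - 1*210) + 25*(1 + 2*25)) = 1/((214 - 210) + 25*(1 + 50)) = 1/(4 + 25*51) = 1/(4 + 1275) = 1/1279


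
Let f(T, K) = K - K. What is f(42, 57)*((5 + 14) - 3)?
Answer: 0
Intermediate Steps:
f(T, K) = 0
f(42, 57)*((5 + 14) - 3) = 0*((5 + 14) - 3) = 0*(19 - 3) = 0*16 = 0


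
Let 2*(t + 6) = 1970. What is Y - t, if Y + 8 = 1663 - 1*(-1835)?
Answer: 2511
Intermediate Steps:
t = 979 (t = -6 + (½)*1970 = -6 + 985 = 979)
Y = 3490 (Y = -8 + (1663 - 1*(-1835)) = -8 + (1663 + 1835) = -8 + 3498 = 3490)
Y - t = 3490 - 1*979 = 3490 - 979 = 2511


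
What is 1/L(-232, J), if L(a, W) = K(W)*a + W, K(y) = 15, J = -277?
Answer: -1/3757 ≈ -0.00026617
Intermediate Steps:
L(a, W) = W + 15*a (L(a, W) = 15*a + W = W + 15*a)
1/L(-232, J) = 1/(-277 + 15*(-232)) = 1/(-277 - 3480) = 1/(-3757) = -1/3757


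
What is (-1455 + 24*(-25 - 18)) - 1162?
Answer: -3649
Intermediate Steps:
(-1455 + 24*(-25 - 18)) - 1162 = (-1455 + 24*(-43)) - 1162 = (-1455 - 1032) - 1162 = -2487 - 1162 = -3649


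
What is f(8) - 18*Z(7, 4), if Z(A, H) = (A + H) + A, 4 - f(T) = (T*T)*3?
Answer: -512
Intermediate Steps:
f(T) = 4 - 3*T² (f(T) = 4 - T*T*3 = 4 - T²*3 = 4 - 3*T²)
Z(A, H) = H + 2*A
f(8) - 18*Z(7, 4) = (4 - 3*8²) - 18*(4 + 2*7) = (4 - 3*64) - 18*(4 + 14) = (4 - 192) - 18*18 = -188 - 324 = -512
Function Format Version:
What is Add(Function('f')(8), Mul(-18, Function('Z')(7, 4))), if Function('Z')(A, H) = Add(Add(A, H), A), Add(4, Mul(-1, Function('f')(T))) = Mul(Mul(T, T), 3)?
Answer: -512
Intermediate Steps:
Function('f')(T) = Add(4, Mul(-3, Pow(T, 2))) (Function('f')(T) = Add(4, Mul(-1, Mul(Mul(T, T), 3))) = Add(4, Mul(-1, Mul(Pow(T, 2), 3))) = Add(4, Mul(-1, Mul(3, Pow(T, 2)))) = Add(4, Mul(-3, Pow(T, 2))))
Function('Z')(A, H) = Add(H, Mul(2, A))
Add(Function('f')(8), Mul(-18, Function('Z')(7, 4))) = Add(Add(4, Mul(-3, Pow(8, 2))), Mul(-18, Add(4, Mul(2, 7)))) = Add(Add(4, Mul(-3, 64)), Mul(-18, Add(4, 14))) = Add(Add(4, -192), Mul(-18, 18)) = Add(-188, -324) = -512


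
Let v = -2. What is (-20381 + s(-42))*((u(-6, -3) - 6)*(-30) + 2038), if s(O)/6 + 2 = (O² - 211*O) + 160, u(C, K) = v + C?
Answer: 108945934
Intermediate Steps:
u(C, K) = -2 + C
s(O) = 948 - 1266*O + 6*O² (s(O) = -12 + 6*((O² - 211*O) + 160) = -12 + 6*(160 + O² - 211*O) = -12 + (960 - 1266*O + 6*O²) = 948 - 1266*O + 6*O²)
(-20381 + s(-42))*((u(-6, -3) - 6)*(-30) + 2038) = (-20381 + (948 - 1266*(-42) + 6*(-42)²))*(((-2 - 6) - 6)*(-30) + 2038) = (-20381 + (948 + 53172 + 6*1764))*((-8 - 6)*(-30) + 2038) = (-20381 + (948 + 53172 + 10584))*(-14*(-30) + 2038) = (-20381 + 64704)*(420 + 2038) = 44323*2458 = 108945934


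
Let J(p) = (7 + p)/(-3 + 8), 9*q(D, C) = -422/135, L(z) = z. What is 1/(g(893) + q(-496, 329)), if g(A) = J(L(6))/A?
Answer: -1084995/373687 ≈ -2.9035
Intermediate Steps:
q(D, C) = -422/1215 (q(D, C) = (-422/135)/9 = (-422*1/135)/9 = (⅑)*(-422/135) = -422/1215)
J(p) = 7/5 + p/5 (J(p) = (7 + p)/5 = (7 + p)*(⅕) = 7/5 + p/5)
g(A) = 13/(5*A) (g(A) = (7/5 + (⅕)*6)/A = (7/5 + 6/5)/A = 13/(5*A))
1/(g(893) + q(-496, 329)) = 1/((13/5)/893 - 422/1215) = 1/((13/5)*(1/893) - 422/1215) = 1/(13/4465 - 422/1215) = 1/(-373687/1084995) = -1084995/373687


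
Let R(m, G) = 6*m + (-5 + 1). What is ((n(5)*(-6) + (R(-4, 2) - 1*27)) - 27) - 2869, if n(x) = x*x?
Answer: -3101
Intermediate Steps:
R(m, G) = -4 + 6*m (R(m, G) = 6*m - 4 = -4 + 6*m)
n(x) = x²
((n(5)*(-6) + (R(-4, 2) - 1*27)) - 27) - 2869 = ((5²*(-6) + ((-4 + 6*(-4)) - 1*27)) - 27) - 2869 = ((25*(-6) + ((-4 - 24) - 27)) - 27) - 2869 = ((-150 + (-28 - 27)) - 27) - 2869 = ((-150 - 55) - 27) - 2869 = (-205 - 27) - 2869 = -232 - 2869 = -3101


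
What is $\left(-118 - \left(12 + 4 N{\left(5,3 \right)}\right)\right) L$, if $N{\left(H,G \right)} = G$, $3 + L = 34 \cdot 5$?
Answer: $-23714$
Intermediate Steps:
$L = 167$ ($L = -3 + 34 \cdot 5 = -3 + 170 = 167$)
$\left(-118 - \left(12 + 4 N{\left(5,3 \right)}\right)\right) L = \left(-118 - 24\right) 167 = \left(-142\right) 167 = -23714$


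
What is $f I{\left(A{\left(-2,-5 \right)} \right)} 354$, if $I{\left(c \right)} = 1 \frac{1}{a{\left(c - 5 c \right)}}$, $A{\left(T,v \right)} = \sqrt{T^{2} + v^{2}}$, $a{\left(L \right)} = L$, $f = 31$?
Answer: $- \frac{5487 \sqrt{29}}{58} \approx -509.46$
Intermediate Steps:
$I{\left(c \right)} = - \frac{1}{4 c}$ ($I{\left(c \right)} = 1 \frac{1}{c - 5 c} = 1 \frac{1}{\left(-4\right) c} = 1 \left(- \frac{1}{4 c}\right) = - \frac{1}{4 c}$)
$f I{\left(A{\left(-2,-5 \right)} \right)} 354 = 31 \left(- \frac{1}{4 \sqrt{\left(-2\right)^{2} + \left(-5\right)^{2}}}\right) 354 = 31 \left(- \frac{1}{4 \sqrt{4 + 25}}\right) 354 = 31 \left(- \frac{1}{4 \sqrt{29}}\right) 354 = 31 \left(- \frac{\frac{1}{29} \sqrt{29}}{4}\right) 354 = 31 \left(- \frac{\sqrt{29}}{116}\right) 354 = - \frac{31 \sqrt{29}}{116} \cdot 354 = - \frac{5487 \sqrt{29}}{58}$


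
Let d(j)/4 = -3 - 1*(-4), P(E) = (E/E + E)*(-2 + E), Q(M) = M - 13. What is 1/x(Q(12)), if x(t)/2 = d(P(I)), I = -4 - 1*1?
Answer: 1/8 ≈ 0.12500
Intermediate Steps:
Q(M) = -13 + M
I = -5 (I = -4 - 1 = -5)
P(E) = (1 + E)*(-2 + E)
d(j) = 4 (d(j) = 4*(-3 - 1*(-4)) = 4*(-3 + 4) = 4*1 = 4)
x(t) = 8 (x(t) = 2*4 = 8)
1/x(Q(12)) = 1/8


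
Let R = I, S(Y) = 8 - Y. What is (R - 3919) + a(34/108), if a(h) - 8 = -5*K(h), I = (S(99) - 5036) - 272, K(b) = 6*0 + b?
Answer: -502825/54 ≈ -9311.6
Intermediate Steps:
K(b) = b (K(b) = 0 + b = b)
I = -5399 (I = ((8 - 1*99) - 5036) - 272 = ((8 - 99) - 5036) - 272 = (-91 - 5036) - 272 = -5127 - 272 = -5399)
a(h) = 8 - 5*h
R = -5399
(R - 3919) + a(34/108) = (-5399 - 3919) + (8 - 170/108) = -9318 + (8 - 170/108) = -9318 + (8 - 5*17/54) = -9318 + (8 - 85/54) = -9318 + 347/54 = -502825/54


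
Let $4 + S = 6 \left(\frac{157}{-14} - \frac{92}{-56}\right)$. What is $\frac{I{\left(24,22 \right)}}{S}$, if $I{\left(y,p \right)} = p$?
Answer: $- \frac{77}{215} \approx -0.35814$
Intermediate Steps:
$S = - \frac{430}{7}$ ($S = -4 + 6 \left(\frac{157}{-14} - \frac{92}{-56}\right) = -4 + 6 \left(157 \left(- \frac{1}{14}\right) - - \frac{23}{14}\right) = -4 + 6 \left(- \frac{157}{14} + \frac{23}{14}\right) = -4 + 6 \left(- \frac{67}{7}\right) = -4 - \frac{402}{7} = - \frac{430}{7} \approx -61.429$)
$\frac{I{\left(24,22 \right)}}{S} = \frac{22}{- \frac{430}{7}} = 22 \left(- \frac{7}{430}\right) = - \frac{77}{215}$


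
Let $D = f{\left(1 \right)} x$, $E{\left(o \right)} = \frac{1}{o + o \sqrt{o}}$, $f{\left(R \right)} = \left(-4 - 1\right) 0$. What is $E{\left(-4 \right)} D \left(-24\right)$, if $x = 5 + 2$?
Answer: $0$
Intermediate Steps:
$f{\left(R \right)} = 0$ ($f{\left(R \right)} = \left(-5\right) 0 = 0$)
$E{\left(o \right)} = \frac{1}{o + o^{\frac{3}{2}}}$
$x = 7$
$D = 0$ ($D = 0 \cdot 7 = 0$)
$E{\left(-4 \right)} D \left(-24\right) = \frac{1}{-4 + \left(-4\right)^{\frac{3}{2}}} \cdot 0 \left(-24\right) = \frac{1}{-4 - 8 i} 0 \left(-24\right) = \frac{-4 + 8 i}{80} \cdot 0 \left(-24\right) = 0 \left(-24\right) = 0$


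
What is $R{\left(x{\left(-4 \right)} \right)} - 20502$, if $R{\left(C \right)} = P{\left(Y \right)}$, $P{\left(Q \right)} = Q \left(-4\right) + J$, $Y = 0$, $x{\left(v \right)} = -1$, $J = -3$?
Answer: $-20505$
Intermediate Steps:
$P{\left(Q \right)} = -3 - 4 Q$ ($P{\left(Q \right)} = Q \left(-4\right) - 3 = - 4 Q - 3 = -3 - 4 Q$)
$R{\left(C \right)} = -3$ ($R{\left(C \right)} = -3 - 0 = -3 + 0 = -3$)
$R{\left(x{\left(-4 \right)} \right)} - 20502 = -3 - 20502 = -20505$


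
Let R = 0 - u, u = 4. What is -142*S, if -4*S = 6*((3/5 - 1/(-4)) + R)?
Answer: -13419/20 ≈ -670.95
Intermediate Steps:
R = -4 (R = 0 - 1*4 = 0 - 4 = -4)
S = 189/40 (S = -3*((3/5 - 1/(-4)) - 4)/2 = -3*((3*(⅕) - 1*(-¼)) - 4)/2 = -3*((⅗ + ¼) - 4)/2 = -3*(17/20 - 4)/2 = -3*(-63)/(2*20) = -¼*(-189/10) = 189/40 ≈ 4.7250)
-142*S = -142*189/40 = -13419/20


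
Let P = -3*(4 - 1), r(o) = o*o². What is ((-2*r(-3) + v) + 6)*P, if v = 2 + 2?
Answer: -576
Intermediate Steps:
v = 4
r(o) = o³
P = -9 (P = -3*3 = -9)
((-2*r(-3) + v) + 6)*P = ((-2*(-3)³ + 4) + 6)*(-9) = ((-2*(-27) + 4) + 6)*(-9) = ((54 + 4) + 6)*(-9) = (58 + 6)*(-9) = 64*(-9) = -576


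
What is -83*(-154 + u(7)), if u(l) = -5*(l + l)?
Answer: 18592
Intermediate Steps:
u(l) = -10*l
-83*(-154 + u(7)) = -83*(-154 - 10*7) = -83*(-154 - 70) = -83*(-224) = 18592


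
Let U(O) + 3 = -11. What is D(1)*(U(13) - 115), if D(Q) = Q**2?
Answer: -129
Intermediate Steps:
U(O) = -14 (U(O) = -3 - 11 = -14)
D(1)*(U(13) - 115) = 1**2*(-14 - 115) = 1*(-129) = -129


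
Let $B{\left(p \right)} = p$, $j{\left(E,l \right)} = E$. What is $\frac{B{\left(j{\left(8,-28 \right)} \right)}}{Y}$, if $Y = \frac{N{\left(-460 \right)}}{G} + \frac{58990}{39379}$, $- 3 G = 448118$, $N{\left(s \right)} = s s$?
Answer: $\frac{35292877444}{359172905} \approx 98.261$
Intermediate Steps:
$N{\left(s \right)} = s^{2}$
$G = - \frac{448118}{3}$ ($G = \left(- \frac{1}{3}\right) 448118 = - \frac{448118}{3} \approx -1.4937 \cdot 10^{5}$)
$Y = \frac{718345810}{8823219361}$ ($Y = \frac{\left(-460\right)^{2}}{- \frac{448118}{3}} + \frac{58990}{39379} = 211600 \left(- \frac{3}{448118}\right) + 58990 \cdot \frac{1}{39379} = - \frac{317400}{224059} + \frac{58990}{39379} = \frac{718345810}{8823219361} \approx 0.081415$)
$\frac{B{\left(j{\left(8,-28 \right)} \right)}}{Y} = \frac{8}{\frac{718345810}{8823219361}} = 8 \cdot \frac{8823219361}{718345810} = \frac{35292877444}{359172905}$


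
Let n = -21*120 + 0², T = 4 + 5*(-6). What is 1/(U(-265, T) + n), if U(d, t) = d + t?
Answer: -1/2811 ≈ -0.00035575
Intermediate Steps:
T = -26 (T = 4 - 30 = -26)
n = -2520 (n = -2520 + 0 = -2520)
1/(U(-265, T) + n) = 1/((-265 - 26) - 2520) = 1/(-291 - 2520) = 1/(-2811) = -1/2811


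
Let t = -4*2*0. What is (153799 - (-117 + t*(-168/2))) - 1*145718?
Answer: 8198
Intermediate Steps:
t = 0 (t = -8*0 = 0)
(153799 - (-117 + t*(-168/2))) - 1*145718 = (153799 - (-117 + 0*(-168/2))) - 1*145718 = (153799 - (-117 + 0*(-168*1/2))) - 145718 = (153799 - (-117 + 0*(-84))) - 145718 = (153799 - (-117 + 0)) - 145718 = (153799 - 1*(-117)) - 145718 = (153799 + 117) - 145718 = 153916 - 145718 = 8198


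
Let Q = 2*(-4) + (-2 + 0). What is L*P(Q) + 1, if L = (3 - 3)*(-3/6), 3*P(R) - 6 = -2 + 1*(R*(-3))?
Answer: 1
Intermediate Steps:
Q = -10 (Q = -8 - 2 = -10)
P(R) = 4/3 - R (P(R) = 2 + (-2 + 1*(R*(-3)))/3 = 2 + (-2 + 1*(-3*R))/3 = 2 + (-2 - 3*R)/3 = 2 + (-⅔ - R) = 4/3 - R)
L = 0 (L = 0*(-3*⅙) = 0*(-½) = 0)
L*P(Q) + 1 = 0*(4/3 - 1*(-10)) + 1 = 0*(4/3 + 10) + 1 = 0*(34/3) + 1 = 0 + 1 = 1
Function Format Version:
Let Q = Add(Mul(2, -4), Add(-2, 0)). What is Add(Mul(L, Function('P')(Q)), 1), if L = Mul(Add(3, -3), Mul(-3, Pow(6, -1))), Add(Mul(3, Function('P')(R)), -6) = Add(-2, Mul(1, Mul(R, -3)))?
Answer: 1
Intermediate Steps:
Q = -10 (Q = Add(-8, -2) = -10)
Function('P')(R) = Add(Rational(4, 3), Mul(-1, R)) (Function('P')(R) = Add(2, Mul(Rational(1, 3), Add(-2, Mul(1, Mul(R, -3))))) = Add(2, Mul(Rational(1, 3), Add(-2, Mul(1, Mul(-3, R))))) = Add(2, Mul(Rational(1, 3), Add(-2, Mul(-3, R)))) = Add(2, Add(Rational(-2, 3), Mul(-1, R))) = Add(Rational(4, 3), Mul(-1, R)))
L = 0 (L = Mul(0, Mul(-3, Rational(1, 6))) = Mul(0, Rational(-1, 2)) = 0)
Add(Mul(L, Function('P')(Q)), 1) = Add(Mul(0, Add(Rational(4, 3), Mul(-1, -10))), 1) = Add(Mul(0, Add(Rational(4, 3), 10)), 1) = Add(Mul(0, Rational(34, 3)), 1) = Add(0, 1) = 1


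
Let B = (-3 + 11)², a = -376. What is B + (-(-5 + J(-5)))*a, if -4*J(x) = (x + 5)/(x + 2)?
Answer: -1816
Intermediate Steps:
J(x) = -(5 + x)/(4*(2 + x)) (J(x) = -(x + 5)/(4*(x + 2)) = -(5 + x)/(4*(2 + x)))
B = 64 (B = 8² = 64)
B + (-(-5 + J(-5)))*a = 64 - (-5 + (-5 - 1*(-5))/(4*(2 - 5)))*(-376) = 64 - (-5 + (¼)*(-5 + 5)/(-3))*(-376) = 64 - (-5 + (¼)*(-⅓)*0)*(-376) = 64 - (-5 + 0)*(-376) = 64 - 1*(-5)*(-376) = 64 + 5*(-376) = 64 - 1880 = -1816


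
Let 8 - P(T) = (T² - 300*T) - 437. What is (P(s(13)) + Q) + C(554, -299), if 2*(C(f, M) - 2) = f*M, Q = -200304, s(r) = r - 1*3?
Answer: -279780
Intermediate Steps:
s(r) = -3 + r (s(r) = r - 3 = -3 + r)
P(T) = 445 - T² + 300*T (P(T) = 8 - ((T² - 300*T) - 437) = 8 - (-437 + T² - 300*T) = 8 + (437 - T² + 300*T) = 445 - T² + 300*T)
C(f, M) = 2 + M*f/2 (C(f, M) = 2 + (f*M)/2 = 2 + (M*f)/2 = 2 + M*f/2)
(P(s(13)) + Q) + C(554, -299) = ((445 - (-3 + 13)² + 300*(-3 + 13)) - 200304) + (2 + (½)*(-299)*554) = ((445 - 1*10² + 300*10) - 200304) + (2 - 82823) = ((445 - 1*100 + 3000) - 200304) - 82821 = ((445 - 100 + 3000) - 200304) - 82821 = (3345 - 200304) - 82821 = -196959 - 82821 = -279780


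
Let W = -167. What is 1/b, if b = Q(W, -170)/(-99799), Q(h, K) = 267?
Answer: -99799/267 ≈ -373.78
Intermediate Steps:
b = -267/99799 (b = 267/(-99799) = 267*(-1/99799) = -267/99799 ≈ -0.0026754)
1/b = 1/(-267/99799) = -99799/267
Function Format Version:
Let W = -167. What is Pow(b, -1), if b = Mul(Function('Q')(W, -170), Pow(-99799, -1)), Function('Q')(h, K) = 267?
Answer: Rational(-99799, 267) ≈ -373.78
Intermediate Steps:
b = Rational(-267, 99799) (b = Mul(267, Pow(-99799, -1)) = Mul(267, Rational(-1, 99799)) = Rational(-267, 99799) ≈ -0.0026754)
Pow(b, -1) = Pow(Rational(-267, 99799), -1) = Rational(-99799, 267)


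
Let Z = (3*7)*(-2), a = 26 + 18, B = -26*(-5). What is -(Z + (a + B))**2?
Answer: -17424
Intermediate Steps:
B = 130
a = 44
Z = -42 (Z = 21*(-2) = -42)
-(Z + (a + B))**2 = -(-42 + (44 + 130))**2 = -(-42 + 174)**2 = -1*132**2 = -1*17424 = -17424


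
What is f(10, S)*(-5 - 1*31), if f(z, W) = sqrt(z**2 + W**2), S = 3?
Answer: -36*sqrt(109) ≈ -375.85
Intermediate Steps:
f(z, W) = sqrt(W**2 + z**2)
f(10, S)*(-5 - 1*31) = sqrt(3**2 + 10**2)*(-5 - 1*31) = sqrt(9 + 100)*(-5 - 31) = sqrt(109)*(-36) = -36*sqrt(109)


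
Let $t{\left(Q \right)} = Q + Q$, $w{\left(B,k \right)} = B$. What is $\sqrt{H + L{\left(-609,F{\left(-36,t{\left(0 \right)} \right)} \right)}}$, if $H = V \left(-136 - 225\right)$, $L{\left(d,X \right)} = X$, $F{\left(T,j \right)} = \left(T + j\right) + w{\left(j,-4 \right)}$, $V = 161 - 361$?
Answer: $2 \sqrt{18041} \approx 268.63$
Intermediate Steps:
$t{\left(Q \right)} = 2 Q$
$V = -200$ ($V = 161 - 361 = -200$)
$F{\left(T,j \right)} = T + 2 j$ ($F{\left(T,j \right)} = \left(T + j\right) + j = T + 2 j$)
$H = 72200$ ($H = - 200 \left(-136 - 225\right) = \left(-200\right) \left(-361\right) = 72200$)
$\sqrt{H + L{\left(-609,F{\left(-36,t{\left(0 \right)} \right)} \right)}} = \sqrt{72200 - \left(36 - 2 \cdot 2 \cdot 0\right)} = \sqrt{72200 + \left(-36 + 2 \cdot 0\right)} = \sqrt{72200 + \left(-36 + 0\right)} = \sqrt{72200 - 36} = \sqrt{72164} = 2 \sqrt{18041}$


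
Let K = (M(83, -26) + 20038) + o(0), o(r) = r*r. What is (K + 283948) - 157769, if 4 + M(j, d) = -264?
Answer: 145949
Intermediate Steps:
M(j, d) = -268 (M(j, d) = -4 - 264 = -268)
o(r) = r²
K = 19770 (K = (-268 + 20038) + 0² = 19770 + 0 = 19770)
(K + 283948) - 157769 = (19770 + 283948) - 157769 = 303718 - 157769 = 145949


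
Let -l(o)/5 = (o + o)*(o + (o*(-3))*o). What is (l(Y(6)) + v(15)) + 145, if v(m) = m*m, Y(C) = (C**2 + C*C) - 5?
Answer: 8978370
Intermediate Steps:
Y(C) = -5 + 2*C**2 (Y(C) = (C**2 + C**2) - 5 = 2*C**2 - 5 = -5 + 2*C**2)
v(m) = m**2
l(o) = -10*o*(o - 3*o**2) (l(o) = -5*(o + o)*(o + (o*(-3))*o) = -5*2*o*(o + (-3*o)*o) = -5*2*o*(o - 3*o**2) = -10*o*(o - 3*o**2))
(l(Y(6)) + v(15)) + 145 = ((-5 + 2*6**2)**2*(-10 + 30*(-5 + 2*6**2)) + 15**2) + 145 = ((-5 + 2*36)**2*(-10 + 30*(-5 + 2*36)) + 225) + 145 = ((-5 + 72)**2*(-10 + 30*(-5 + 72)) + 225) + 145 = (67**2*(-10 + 30*67) + 225) + 145 = (4489*(-10 + 2010) + 225) + 145 = (4489*2000 + 225) + 145 = (8978000 + 225) + 145 = 8978225 + 145 = 8978370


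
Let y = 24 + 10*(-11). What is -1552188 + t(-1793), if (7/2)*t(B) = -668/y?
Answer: -467207920/301 ≈ -1.5522e+6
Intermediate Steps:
y = -86 (y = 24 - 110 = -86)
t(B) = 668/301 (t(B) = 2*(-668/(-86))/7 = 2*(-668*(-1/86))/7 = (2/7)*(334/43) = 668/301)
-1552188 + t(-1793) = -1552188 + 668/301 = -467207920/301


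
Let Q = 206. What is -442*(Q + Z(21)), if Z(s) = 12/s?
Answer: -639132/7 ≈ -91305.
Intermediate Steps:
-442*(Q + Z(21)) = -442*(206 + 12/21) = -442*(206 + 12*(1/21)) = -442*(206 + 4/7) = -442*1446/7 = -639132/7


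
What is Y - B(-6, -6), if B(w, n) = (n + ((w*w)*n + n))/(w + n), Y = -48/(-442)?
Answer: -4175/221 ≈ -18.891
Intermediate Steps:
Y = 24/221 (Y = -48*(-1/442) = 24/221 ≈ 0.10860)
B(w, n) = (2*n + n*w²)/(n + w) (B(w, n) = (n + (w²*n + n))/(n + w) = (n + (n*w² + n))/(n + w) = (n + (n + n*w²))/(n + w) = (2*n + n*w²)/(n + w))
Y - B(-6, -6) = 24/221 - (-6)*(2 + (-6)²)/(-6 - 6) = 24/221 - (-6)*(2 + 36)/(-12) = 24/221 - (-6)*(-1)*38/12 = 24/221 - 1*19 = 24/221 - 19 = -4175/221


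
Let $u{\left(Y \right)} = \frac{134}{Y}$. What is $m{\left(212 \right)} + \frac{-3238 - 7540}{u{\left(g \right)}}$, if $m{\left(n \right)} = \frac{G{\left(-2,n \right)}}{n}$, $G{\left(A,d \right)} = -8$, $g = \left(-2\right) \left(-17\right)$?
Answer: $- \frac{9711112}{3551} \approx -2734.8$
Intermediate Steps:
$g = 34$
$m{\left(n \right)} = - \frac{8}{n}$
$m{\left(212 \right)} + \frac{-3238 - 7540}{u{\left(g \right)}} = - \frac{8}{212} + \frac{-3238 - 7540}{134 \cdot \frac{1}{34}} = \left(-8\right) \frac{1}{212} - \frac{10778}{134 \cdot \frac{1}{34}} = - \frac{2}{53} - \frac{10778}{\frac{67}{17}} = - \frac{2}{53} - \frac{183226}{67} = - \frac{9711112}{3551}$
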